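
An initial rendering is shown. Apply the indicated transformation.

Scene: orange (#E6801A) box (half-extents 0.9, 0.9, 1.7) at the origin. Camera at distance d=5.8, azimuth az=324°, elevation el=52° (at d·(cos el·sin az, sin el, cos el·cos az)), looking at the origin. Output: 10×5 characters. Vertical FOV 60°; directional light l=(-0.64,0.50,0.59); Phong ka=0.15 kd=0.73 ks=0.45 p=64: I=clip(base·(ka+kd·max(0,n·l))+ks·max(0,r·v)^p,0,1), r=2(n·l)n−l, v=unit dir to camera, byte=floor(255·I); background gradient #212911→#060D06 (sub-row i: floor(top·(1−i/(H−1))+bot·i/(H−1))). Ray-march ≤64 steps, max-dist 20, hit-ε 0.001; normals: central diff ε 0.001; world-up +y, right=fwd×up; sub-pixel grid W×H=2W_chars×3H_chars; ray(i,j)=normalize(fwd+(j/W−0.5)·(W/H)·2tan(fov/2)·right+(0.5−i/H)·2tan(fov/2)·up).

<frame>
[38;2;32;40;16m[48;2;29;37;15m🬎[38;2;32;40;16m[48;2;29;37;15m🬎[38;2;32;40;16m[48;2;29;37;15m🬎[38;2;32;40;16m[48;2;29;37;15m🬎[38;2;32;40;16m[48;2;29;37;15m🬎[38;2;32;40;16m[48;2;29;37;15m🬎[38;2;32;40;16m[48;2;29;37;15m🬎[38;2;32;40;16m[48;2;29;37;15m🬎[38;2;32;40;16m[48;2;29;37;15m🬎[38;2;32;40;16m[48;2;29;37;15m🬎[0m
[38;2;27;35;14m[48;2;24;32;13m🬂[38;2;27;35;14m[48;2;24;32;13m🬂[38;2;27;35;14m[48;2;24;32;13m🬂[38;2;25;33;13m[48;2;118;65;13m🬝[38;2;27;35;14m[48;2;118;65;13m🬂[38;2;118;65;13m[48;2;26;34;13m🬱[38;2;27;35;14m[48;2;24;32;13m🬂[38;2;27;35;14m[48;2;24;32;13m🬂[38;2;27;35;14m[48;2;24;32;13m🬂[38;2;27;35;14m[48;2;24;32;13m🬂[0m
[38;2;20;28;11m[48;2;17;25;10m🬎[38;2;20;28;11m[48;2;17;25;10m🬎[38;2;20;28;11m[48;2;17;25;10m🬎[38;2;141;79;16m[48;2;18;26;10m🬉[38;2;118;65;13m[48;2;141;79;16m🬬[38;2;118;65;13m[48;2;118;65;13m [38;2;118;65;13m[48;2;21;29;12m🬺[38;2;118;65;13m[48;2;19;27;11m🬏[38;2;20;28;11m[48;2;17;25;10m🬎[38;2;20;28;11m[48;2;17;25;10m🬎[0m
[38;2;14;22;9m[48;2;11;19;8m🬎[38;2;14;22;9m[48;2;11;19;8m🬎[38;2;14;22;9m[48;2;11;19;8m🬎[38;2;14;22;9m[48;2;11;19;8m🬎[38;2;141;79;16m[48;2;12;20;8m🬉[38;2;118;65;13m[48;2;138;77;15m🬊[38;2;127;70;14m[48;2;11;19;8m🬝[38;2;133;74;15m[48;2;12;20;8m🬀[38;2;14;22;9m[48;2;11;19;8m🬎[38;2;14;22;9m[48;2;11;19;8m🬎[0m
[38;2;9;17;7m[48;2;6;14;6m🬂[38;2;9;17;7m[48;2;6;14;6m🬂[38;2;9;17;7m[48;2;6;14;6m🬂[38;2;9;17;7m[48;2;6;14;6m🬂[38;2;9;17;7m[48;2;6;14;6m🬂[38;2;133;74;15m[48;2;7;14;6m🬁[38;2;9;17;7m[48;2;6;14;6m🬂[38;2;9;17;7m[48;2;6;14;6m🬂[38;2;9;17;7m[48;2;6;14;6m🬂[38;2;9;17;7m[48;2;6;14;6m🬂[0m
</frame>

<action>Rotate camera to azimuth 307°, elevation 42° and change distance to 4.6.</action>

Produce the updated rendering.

<frame>
[38;2;32;40;16m[48;2;29;37;15m🬎[38;2;32;40;16m[48;2;29;37;15m🬎[38;2;32;40;16m[48;2;29;37;15m🬎[38;2;32;40;16m[48;2;29;37;15m🬎[38;2;32;40;16m[48;2;29;37;15m🬎[38;2;32;40;16m[48;2;29;37;15m🬎[38;2;32;40;16m[48;2;29;37;15m🬎[38;2;32;40;16m[48;2;29;37;15m🬎[38;2;32;40;16m[48;2;29;37;15m🬎[38;2;32;40;16m[48;2;29;37;15m🬎[0m
[38;2;27;35;14m[48;2;24;32;13m🬂[38;2;27;35;14m[48;2;24;32;13m🬂[38;2;25;33;13m[48;2;118;65;13m🬝[38;2;27;35;14m[48;2;118;65;13m🬂[38;2;118;65;13m[48;2;27;35;14m🬺[38;2;118;65;13m[48;2;26;34;13m🬱[38;2;26;34;13m[48;2;118;65;13m🬎[38;2;27;35;14m[48;2;24;32;13m🬂[38;2;27;35;14m[48;2;24;32;13m🬂[38;2;27;35;14m[48;2;24;32;13m🬂[0m
[38;2;20;28;11m[48;2;17;25;10m🬎[38;2;20;28;11m[48;2;17;25;10m🬎[38;2;141;79;16m[48;2;18;26;10m🬉[38;2;141;79;16m[48;2;118;65;13m🬺[38;2;118;65;13m[48;2;141;79;16m🬊[38;2;118;65;13m[48;2;141;79;16m🬬[38;2;118;65;13m[48;2;118;65;13m [38;2;118;65;13m[48;2;118;65;13m [38;2;125;69;14m[48;2;18;26;10m🬄[38;2;20;28;11m[48;2;17;25;10m🬎[0m
[38;2;14;22;9m[48;2;11;19;8m🬎[38;2;14;22;9m[48;2;11;19;8m🬎[38;2;14;22;9m[48;2;11;19;8m🬎[38;2;141;79;16m[48;2;12;20;8m🬁[38;2;141;79;16m[48;2;11;19;8m🬬[38;2;141;79;16m[48;2;141;79;16m [38;2;141;79;16m[48;2;118;65;13m🬺[38;2;129;71;14m[48;2;12;20;8m🬕[38;2;14;22;9m[48;2;11;19;8m🬎[38;2;14;22;9m[48;2;11;19;8m🬎[0m
[38;2;9;17;7m[48;2;6;14;6m🬂[38;2;9;17;7m[48;2;6;14;6m🬂[38;2;9;17;7m[48;2;6;14;6m🬂[38;2;9;17;7m[48;2;6;14;6m🬂[38;2;9;17;7m[48;2;6;14;6m🬂[38;2;141;79;16m[48;2;7;14;6m🬁[38;2;139;77;15m[48;2;6;13;6m🬎[38;2;9;17;7m[48;2;6;14;6m🬂[38;2;9;17;7m[48;2;6;14;6m🬂[38;2;9;17;7m[48;2;6;14;6m🬂[0m
</frame>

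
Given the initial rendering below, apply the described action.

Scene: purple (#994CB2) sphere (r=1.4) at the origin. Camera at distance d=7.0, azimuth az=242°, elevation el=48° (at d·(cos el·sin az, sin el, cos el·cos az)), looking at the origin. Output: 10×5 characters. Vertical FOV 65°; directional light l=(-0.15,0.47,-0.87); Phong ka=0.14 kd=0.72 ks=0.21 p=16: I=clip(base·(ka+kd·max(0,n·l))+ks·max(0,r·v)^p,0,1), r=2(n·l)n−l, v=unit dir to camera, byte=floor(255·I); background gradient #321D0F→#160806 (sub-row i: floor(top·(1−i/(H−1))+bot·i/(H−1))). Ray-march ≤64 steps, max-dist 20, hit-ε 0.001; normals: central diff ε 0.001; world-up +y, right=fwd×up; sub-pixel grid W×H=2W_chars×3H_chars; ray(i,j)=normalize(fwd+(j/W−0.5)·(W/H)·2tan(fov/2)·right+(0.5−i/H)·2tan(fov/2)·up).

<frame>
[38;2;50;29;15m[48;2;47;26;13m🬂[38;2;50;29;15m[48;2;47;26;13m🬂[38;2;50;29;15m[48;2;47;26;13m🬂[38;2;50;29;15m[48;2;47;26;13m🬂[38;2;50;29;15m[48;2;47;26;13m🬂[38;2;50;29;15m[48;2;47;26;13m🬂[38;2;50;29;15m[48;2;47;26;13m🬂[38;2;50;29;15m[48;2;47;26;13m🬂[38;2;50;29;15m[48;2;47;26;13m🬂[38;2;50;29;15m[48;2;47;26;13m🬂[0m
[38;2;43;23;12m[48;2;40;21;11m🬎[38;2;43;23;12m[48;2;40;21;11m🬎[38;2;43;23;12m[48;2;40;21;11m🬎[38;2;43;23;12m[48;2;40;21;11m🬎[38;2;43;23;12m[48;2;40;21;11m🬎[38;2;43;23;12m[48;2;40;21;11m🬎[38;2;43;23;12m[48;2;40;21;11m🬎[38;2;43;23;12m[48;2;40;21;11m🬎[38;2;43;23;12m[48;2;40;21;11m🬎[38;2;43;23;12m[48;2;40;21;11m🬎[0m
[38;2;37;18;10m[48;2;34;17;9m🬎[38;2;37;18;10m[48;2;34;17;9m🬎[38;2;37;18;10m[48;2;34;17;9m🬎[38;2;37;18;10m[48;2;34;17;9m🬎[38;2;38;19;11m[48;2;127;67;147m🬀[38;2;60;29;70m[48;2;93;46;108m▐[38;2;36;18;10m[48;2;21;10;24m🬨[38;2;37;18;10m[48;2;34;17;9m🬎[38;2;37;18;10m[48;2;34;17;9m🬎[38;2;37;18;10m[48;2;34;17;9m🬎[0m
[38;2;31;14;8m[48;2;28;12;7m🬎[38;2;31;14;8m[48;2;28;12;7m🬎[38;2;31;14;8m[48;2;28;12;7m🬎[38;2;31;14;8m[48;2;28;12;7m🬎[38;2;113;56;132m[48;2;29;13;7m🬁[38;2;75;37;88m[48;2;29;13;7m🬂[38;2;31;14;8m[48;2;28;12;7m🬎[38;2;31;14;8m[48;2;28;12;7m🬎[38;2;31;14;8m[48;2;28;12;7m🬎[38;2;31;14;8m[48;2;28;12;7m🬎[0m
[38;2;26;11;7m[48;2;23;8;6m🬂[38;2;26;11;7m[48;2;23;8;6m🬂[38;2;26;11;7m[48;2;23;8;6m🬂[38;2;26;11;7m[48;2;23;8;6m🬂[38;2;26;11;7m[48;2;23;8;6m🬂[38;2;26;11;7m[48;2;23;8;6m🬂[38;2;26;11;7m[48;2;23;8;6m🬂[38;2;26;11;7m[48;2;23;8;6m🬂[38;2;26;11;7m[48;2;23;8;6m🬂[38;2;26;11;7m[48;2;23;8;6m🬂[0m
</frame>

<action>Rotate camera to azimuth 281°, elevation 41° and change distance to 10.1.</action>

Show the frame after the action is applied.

<frame>
[38;2;50;29;15m[48;2;47;26;13m🬂[38;2;50;29;15m[48;2;47;26;13m🬂[38;2;50;29;15m[48;2;47;26;13m🬂[38;2;50;29;15m[48;2;47;26;13m🬂[38;2;50;29;15m[48;2;47;26;13m🬂[38;2;50;29;15m[48;2;47;26;13m🬂[38;2;50;29;15m[48;2;47;26;13m🬂[38;2;50;29;15m[48;2;47;26;13m🬂[38;2;50;29;15m[48;2;47;26;13m🬂[38;2;50;29;15m[48;2;47;26;13m🬂[0m
[38;2;43;23;12m[48;2;40;21;11m🬎[38;2;43;23;12m[48;2;40;21;11m🬎[38;2;43;23;12m[48;2;40;21;11m🬎[38;2;43;23;12m[48;2;40;21;11m🬎[38;2;43;23;12m[48;2;40;21;11m🬎[38;2;43;23;12m[48;2;40;21;11m🬎[38;2;43;23;12m[48;2;40;21;11m🬎[38;2;43;23;12m[48;2;40;21;11m🬎[38;2;43;23;12m[48;2;40;21;11m🬎[38;2;43;23;12m[48;2;40;21;11m🬎[0m
[38;2;37;18;10m[48;2;34;17;9m🬎[38;2;37;18;10m[48;2;34;17;9m🬎[38;2;37;18;10m[48;2;34;17;9m🬎[38;2;37;18;10m[48;2;34;17;9m🬎[38;2;122;72;138m[48;2;36;18;10m🬦[38;2;67;33;78m[48;2;30;14;26m🬄[38;2;37;18;10m[48;2;34;17;9m🬎[38;2;37;18;10m[48;2;34;17;9m🬎[38;2;37;18;10m[48;2;34;17;9m🬎[38;2;37;18;10m[48;2;34;17;9m🬎[0m
[38;2;31;14;8m[48;2;28;12;7m🬎[38;2;31;14;8m[48;2;28;12;7m🬎[38;2;31;14;8m[48;2;28;12;7m🬎[38;2;31;14;8m[48;2;28;12;7m🬎[38;2;31;14;8m[48;2;28;12;7m🬎[38;2;21;10;24m[48;2;29;13;7m🬀[38;2;31;14;8m[48;2;28;12;7m🬎[38;2;31;14;8m[48;2;28;12;7m🬎[38;2;31;14;8m[48;2;28;12;7m🬎[38;2;31;14;8m[48;2;28;12;7m🬎[0m
[38;2;26;11;7m[48;2;23;8;6m🬂[38;2;26;11;7m[48;2;23;8;6m🬂[38;2;26;11;7m[48;2;23;8;6m🬂[38;2;26;11;7m[48;2;23;8;6m🬂[38;2;26;11;7m[48;2;23;8;6m🬂[38;2;26;11;7m[48;2;23;8;6m🬂[38;2;26;11;7m[48;2;23;8;6m🬂[38;2;26;11;7m[48;2;23;8;6m🬂[38;2;26;11;7m[48;2;23;8;6m🬂[38;2;26;11;7m[48;2;23;8;6m🬂[0m
</frame>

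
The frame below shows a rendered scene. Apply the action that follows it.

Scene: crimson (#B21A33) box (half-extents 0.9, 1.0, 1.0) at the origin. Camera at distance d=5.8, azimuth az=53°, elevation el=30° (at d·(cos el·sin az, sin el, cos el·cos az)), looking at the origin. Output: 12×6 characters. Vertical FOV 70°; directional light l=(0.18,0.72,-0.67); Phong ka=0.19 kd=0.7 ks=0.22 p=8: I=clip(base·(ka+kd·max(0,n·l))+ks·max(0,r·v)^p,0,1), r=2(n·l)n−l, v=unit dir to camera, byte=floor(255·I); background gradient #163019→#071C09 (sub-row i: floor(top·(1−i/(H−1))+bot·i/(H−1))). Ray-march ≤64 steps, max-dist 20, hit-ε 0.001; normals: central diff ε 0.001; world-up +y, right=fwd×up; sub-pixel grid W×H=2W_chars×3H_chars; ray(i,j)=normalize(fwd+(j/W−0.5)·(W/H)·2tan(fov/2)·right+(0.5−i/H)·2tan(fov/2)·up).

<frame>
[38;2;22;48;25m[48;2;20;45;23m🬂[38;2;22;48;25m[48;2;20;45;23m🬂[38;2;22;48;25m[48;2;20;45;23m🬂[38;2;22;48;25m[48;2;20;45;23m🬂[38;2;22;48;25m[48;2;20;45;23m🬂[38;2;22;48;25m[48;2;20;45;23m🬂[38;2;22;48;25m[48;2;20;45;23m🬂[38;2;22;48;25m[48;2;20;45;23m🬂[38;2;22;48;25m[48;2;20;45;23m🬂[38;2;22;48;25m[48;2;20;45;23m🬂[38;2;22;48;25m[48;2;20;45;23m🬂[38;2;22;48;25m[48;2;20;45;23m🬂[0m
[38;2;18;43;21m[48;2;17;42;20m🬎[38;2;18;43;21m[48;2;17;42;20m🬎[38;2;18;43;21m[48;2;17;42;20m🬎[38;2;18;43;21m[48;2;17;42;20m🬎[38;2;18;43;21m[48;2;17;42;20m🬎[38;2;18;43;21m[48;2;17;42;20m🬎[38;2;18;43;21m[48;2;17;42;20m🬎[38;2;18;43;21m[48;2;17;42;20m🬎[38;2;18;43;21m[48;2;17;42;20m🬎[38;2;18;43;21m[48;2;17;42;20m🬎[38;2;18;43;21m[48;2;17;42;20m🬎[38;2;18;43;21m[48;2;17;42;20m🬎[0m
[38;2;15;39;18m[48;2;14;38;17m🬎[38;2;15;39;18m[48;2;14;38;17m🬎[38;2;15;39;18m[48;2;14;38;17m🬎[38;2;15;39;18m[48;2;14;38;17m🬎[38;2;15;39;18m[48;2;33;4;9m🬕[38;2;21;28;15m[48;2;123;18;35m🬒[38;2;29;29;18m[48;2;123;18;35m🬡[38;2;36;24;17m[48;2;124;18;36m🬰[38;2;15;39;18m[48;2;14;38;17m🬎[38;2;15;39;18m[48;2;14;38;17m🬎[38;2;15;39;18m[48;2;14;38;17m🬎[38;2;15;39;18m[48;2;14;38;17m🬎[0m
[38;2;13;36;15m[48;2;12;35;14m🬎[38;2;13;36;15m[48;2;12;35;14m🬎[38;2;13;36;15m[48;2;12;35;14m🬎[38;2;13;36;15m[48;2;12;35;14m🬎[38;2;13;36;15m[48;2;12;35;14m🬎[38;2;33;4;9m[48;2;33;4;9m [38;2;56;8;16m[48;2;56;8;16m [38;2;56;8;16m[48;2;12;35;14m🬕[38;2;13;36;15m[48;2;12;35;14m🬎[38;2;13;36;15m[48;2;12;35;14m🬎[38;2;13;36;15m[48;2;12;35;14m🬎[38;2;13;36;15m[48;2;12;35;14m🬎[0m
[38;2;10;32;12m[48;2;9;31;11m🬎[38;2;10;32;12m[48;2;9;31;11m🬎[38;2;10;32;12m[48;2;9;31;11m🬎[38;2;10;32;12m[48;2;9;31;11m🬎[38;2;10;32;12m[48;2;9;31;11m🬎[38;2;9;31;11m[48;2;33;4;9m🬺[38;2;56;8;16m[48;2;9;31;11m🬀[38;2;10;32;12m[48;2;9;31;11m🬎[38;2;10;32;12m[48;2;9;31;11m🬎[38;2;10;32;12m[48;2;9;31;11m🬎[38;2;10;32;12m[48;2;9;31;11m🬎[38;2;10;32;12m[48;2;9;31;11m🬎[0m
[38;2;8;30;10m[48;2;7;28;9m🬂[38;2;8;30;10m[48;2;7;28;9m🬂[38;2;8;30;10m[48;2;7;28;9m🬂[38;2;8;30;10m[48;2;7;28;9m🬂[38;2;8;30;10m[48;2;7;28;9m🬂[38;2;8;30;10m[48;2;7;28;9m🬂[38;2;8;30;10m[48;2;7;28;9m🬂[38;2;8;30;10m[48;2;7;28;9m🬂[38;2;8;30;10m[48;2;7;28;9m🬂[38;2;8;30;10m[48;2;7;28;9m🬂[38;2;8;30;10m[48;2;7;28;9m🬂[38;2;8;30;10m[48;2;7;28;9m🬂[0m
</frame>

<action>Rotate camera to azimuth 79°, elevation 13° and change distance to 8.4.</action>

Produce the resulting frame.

<frame>
[38;2;22;48;25m[48;2;20;45;23m🬂[38;2;22;48;25m[48;2;20;45;23m🬂[38;2;22;48;25m[48;2;20;45;23m🬂[38;2;22;48;25m[48;2;20;45;23m🬂[38;2;22;48;25m[48;2;20;45;23m🬂[38;2;22;48;25m[48;2;20;45;23m🬂[38;2;22;48;25m[48;2;20;45;23m🬂[38;2;22;48;25m[48;2;20;45;23m🬂[38;2;22;48;25m[48;2;20;45;23m🬂[38;2;22;48;25m[48;2;20;45;23m🬂[38;2;22;48;25m[48;2;20;45;23m🬂[38;2;22;48;25m[48;2;20;45;23m🬂[0m
[38;2;18;43;21m[48;2;17;42;20m🬎[38;2;18;43;21m[48;2;17;42;20m🬎[38;2;18;43;21m[48;2;17;42;20m🬎[38;2;18;43;21m[48;2;17;42;20m🬎[38;2;18;43;21m[48;2;17;42;20m🬎[38;2;18;43;21m[48;2;17;42;20m🬎[38;2;18;43;21m[48;2;17;42;20m🬎[38;2;18;43;21m[48;2;17;42;20m🬎[38;2;18;43;21m[48;2;17;42;20m🬎[38;2;18;43;21m[48;2;17;42;20m🬎[38;2;18;43;21m[48;2;17;42;20m🬎[38;2;18;43;21m[48;2;17;42;20m🬎[0m
[38;2;15;39;18m[48;2;14;38;17m🬎[38;2;15;39;18m[48;2;14;38;17m🬎[38;2;15;39;18m[48;2;14;38;17m🬎[38;2;15;39;18m[48;2;14;38;17m🬎[38;2;15;39;18m[48;2;14;38;17m🬎[38;2;15;39;18m[48;2;56;8;16m🬝[38;2;15;39;18m[48;2;56;8;16m🬎[38;2;15;39;18m[48;2;14;38;17m🬎[38;2;15;39;18m[48;2;14;38;17m🬎[38;2;15;39;18m[48;2;14;38;17m🬎[38;2;15;39;18m[48;2;14;38;17m🬎[38;2;15;39;18m[48;2;14;38;17m🬎[0m
[38;2;13;36;15m[48;2;12;35;14m🬎[38;2;13;36;15m[48;2;12;35;14m🬎[38;2;13;36;15m[48;2;12;35;14m🬎[38;2;13;36;15m[48;2;12;35;14m🬎[38;2;13;36;15m[48;2;12;35;14m🬎[38;2;56;8;16m[48;2;13;36;15m▐[38;2;56;8;16m[48;2;12;35;14m🬎[38;2;13;36;15m[48;2;12;35;14m🬎[38;2;13;36;15m[48;2;12;35;14m🬎[38;2;13;36;15m[48;2;12;35;14m🬎[38;2;13;36;15m[48;2;12;35;14m🬎[38;2;13;36;15m[48;2;12;35;14m🬎[0m
[38;2;10;32;12m[48;2;9;31;11m🬎[38;2;10;32;12m[48;2;9;31;11m🬎[38;2;10;32;12m[48;2;9;31;11m🬎[38;2;10;32;12m[48;2;9;31;11m🬎[38;2;10;32;12m[48;2;9;31;11m🬎[38;2;10;32;12m[48;2;9;31;11m🬎[38;2;10;32;12m[48;2;9;31;11m🬎[38;2;10;32;12m[48;2;9;31;11m🬎[38;2;10;32;12m[48;2;9;31;11m🬎[38;2;10;32;12m[48;2;9;31;11m🬎[38;2;10;32;12m[48;2;9;31;11m🬎[38;2;10;32;12m[48;2;9;31;11m🬎[0m
[38;2;8;30;10m[48;2;7;28;9m🬂[38;2;8;30;10m[48;2;7;28;9m🬂[38;2;8;30;10m[48;2;7;28;9m🬂[38;2;8;30;10m[48;2;7;28;9m🬂[38;2;8;30;10m[48;2;7;28;9m🬂[38;2;8;30;10m[48;2;7;28;9m🬂[38;2;8;30;10m[48;2;7;28;9m🬂[38;2;8;30;10m[48;2;7;28;9m🬂[38;2;8;30;10m[48;2;7;28;9m🬂[38;2;8;30;10m[48;2;7;28;9m🬂[38;2;8;30;10m[48;2;7;28;9m🬂[38;2;8;30;10m[48;2;7;28;9m🬂[0m
</frame>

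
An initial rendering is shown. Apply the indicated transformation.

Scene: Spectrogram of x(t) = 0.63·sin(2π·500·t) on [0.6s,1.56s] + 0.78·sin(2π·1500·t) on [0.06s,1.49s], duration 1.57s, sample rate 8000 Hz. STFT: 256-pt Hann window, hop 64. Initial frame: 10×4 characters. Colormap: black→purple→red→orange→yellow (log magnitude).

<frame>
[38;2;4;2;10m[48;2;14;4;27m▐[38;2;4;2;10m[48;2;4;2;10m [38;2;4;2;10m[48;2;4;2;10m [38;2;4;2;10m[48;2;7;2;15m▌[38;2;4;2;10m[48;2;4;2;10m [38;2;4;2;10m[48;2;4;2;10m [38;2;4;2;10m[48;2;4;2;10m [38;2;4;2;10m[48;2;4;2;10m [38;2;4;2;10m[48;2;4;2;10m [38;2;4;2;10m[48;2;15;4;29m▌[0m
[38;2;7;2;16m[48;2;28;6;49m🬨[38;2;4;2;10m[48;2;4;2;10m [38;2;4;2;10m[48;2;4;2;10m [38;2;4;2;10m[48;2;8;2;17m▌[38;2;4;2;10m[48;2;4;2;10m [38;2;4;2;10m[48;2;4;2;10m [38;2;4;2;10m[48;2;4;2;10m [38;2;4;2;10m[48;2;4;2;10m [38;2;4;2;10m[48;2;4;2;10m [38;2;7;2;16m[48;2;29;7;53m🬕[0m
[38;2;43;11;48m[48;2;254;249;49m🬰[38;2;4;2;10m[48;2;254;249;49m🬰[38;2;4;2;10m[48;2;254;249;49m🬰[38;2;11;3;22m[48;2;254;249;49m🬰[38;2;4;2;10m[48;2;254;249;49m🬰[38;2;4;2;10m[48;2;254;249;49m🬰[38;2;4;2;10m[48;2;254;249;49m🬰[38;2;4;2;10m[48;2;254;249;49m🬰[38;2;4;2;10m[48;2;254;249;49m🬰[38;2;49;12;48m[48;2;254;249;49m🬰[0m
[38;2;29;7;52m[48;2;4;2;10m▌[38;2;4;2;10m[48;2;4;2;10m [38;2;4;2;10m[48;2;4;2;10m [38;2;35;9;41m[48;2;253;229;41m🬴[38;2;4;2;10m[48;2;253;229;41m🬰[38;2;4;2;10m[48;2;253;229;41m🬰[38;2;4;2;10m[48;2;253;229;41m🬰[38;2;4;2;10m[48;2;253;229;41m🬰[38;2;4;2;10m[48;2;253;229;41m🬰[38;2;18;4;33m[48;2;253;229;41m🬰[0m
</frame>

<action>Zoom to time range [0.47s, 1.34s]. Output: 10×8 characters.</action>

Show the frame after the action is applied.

<frame>
[38;2;4;2;10m[48;2;4;2;10m [38;2;6;2;14m[48;2;6;2;13m▌[38;2;4;2;10m[48;2;4;2;10m [38;2;4;2;10m[48;2;4;2;10m [38;2;4;2;10m[48;2;4;2;10m [38;2;4;2;10m[48;2;4;2;10m [38;2;4;2;10m[48;2;4;2;10m [38;2;4;2;10m[48;2;4;2;10m [38;2;4;2;10m[48;2;4;2;10m [38;2;4;2;10m[48;2;4;2;10m [0m
[38;2;4;2;10m[48;2;4;2;10m [38;2;7;2;15m[48;2;6;2;13m▌[38;2;4;2;10m[48;2;4;2;10m [38;2;4;2;10m[48;2;4;2;10m [38;2;4;2;10m[48;2;4;2;10m [38;2;4;2;10m[48;2;4;2;10m [38;2;4;2;10m[48;2;4;2;10m [38;2;4;2;10m[48;2;4;2;10m [38;2;4;2;10m[48;2;4;2;10m [38;2;4;2;10m[48;2;4;2;10m [0m
[38;2;4;2;10m[48;2;4;2;10m [38;2;6;2;14m[48;2;7;2;16m🬨[38;2;4;2;10m[48;2;4;2;10m [38;2;4;2;10m[48;2;4;2;10m [38;2;4;2;10m[48;2;4;2;10m [38;2;4;2;10m[48;2;4;2;10m [38;2;4;2;10m[48;2;4;2;10m [38;2;4;2;10m[48;2;4;2;10m [38;2;4;2;10m[48;2;4;2;10m [38;2;4;2;10m[48;2;4;2;10m [0m
[38;2;4;2;10m[48;2;4;2;10m [38;2;7;2;16m[48;2;9;3;18m🬨[38;2;4;2;10m[48;2;4;2;10m [38;2;4;2;10m[48;2;4;2;10m [38;2;4;2;10m[48;2;4;2;10m [38;2;4;2;10m[48;2;4;2;10m [38;2;4;2;10m[48;2;4;2;10m [38;2;4;2;10m[48;2;4;2;10m [38;2;4;2;10m[48;2;4;2;10m [38;2;4;2;10m[48;2;4;2;10m [0m
[38;2;4;2;10m[48;2;254;249;49m🬎[38;2;9;3;19m[48;2;254;249;49m🬎[38;2;4;2;10m[48;2;254;249;49m🬎[38;2;4;2;10m[48;2;254;249;49m🬎[38;2;4;2;10m[48;2;254;249;49m🬎[38;2;4;2;10m[48;2;254;249;49m🬎[38;2;4;2;10m[48;2;254;249;49m🬎[38;2;4;2;10m[48;2;254;249;49m🬎[38;2;4;2;10m[48;2;254;249;49m🬎[38;2;4;2;10m[48;2;254;249;49m🬎[0m
[38;2;251;183;22m[48;2;4;2;10m🬂[38;2;251;183;22m[48;2;19;5;35m🬂[38;2;251;183;22m[48;2;4;2;10m🬂[38;2;251;183;22m[48;2;4;2;10m🬂[38;2;251;183;22m[48;2;4;2;10m🬂[38;2;251;183;22m[48;2;4;2;10m🬂[38;2;251;183;22m[48;2;4;2;10m🬂[38;2;251;183;22m[48;2;4;2;10m🬂[38;2;251;183;22m[48;2;4;2;10m🬂[38;2;251;183;22m[48;2;4;2;10m🬂[0m
[38;2;4;2;10m[48;2;4;2;10m [38;2;40;9;69m[48;2;247;181;31m🬎[38;2;4;2;10m[48;2;253;229;41m🬎[38;2;4;2;10m[48;2;253;229;41m🬎[38;2;4;2;10m[48;2;253;229;41m🬎[38;2;4;2;10m[48;2;253;229;41m🬎[38;2;4;2;10m[48;2;253;229;41m🬎[38;2;4;2;10m[48;2;253;229;41m🬎[38;2;4;2;10m[48;2;253;229;41m🬎[38;2;4;2;10m[48;2;253;229;41m🬎[0m
[38;2;4;2;10m[48;2;4;2;10m [38;2;242;146;24m[48;2;62;14;84m🬂[38;2;250;162;14m[48;2;4;2;10m🬂[38;2;250;162;14m[48;2;4;2;10m🬂[38;2;250;162;14m[48;2;4;2;10m🬂[38;2;250;162;14m[48;2;4;2;10m🬂[38;2;250;162;14m[48;2;4;2;10m🬂[38;2;250;162;14m[48;2;4;2;10m🬂[38;2;250;162;14m[48;2;4;2;10m🬂[38;2;250;162;14m[48;2;4;2;10m🬂[0m
</frame>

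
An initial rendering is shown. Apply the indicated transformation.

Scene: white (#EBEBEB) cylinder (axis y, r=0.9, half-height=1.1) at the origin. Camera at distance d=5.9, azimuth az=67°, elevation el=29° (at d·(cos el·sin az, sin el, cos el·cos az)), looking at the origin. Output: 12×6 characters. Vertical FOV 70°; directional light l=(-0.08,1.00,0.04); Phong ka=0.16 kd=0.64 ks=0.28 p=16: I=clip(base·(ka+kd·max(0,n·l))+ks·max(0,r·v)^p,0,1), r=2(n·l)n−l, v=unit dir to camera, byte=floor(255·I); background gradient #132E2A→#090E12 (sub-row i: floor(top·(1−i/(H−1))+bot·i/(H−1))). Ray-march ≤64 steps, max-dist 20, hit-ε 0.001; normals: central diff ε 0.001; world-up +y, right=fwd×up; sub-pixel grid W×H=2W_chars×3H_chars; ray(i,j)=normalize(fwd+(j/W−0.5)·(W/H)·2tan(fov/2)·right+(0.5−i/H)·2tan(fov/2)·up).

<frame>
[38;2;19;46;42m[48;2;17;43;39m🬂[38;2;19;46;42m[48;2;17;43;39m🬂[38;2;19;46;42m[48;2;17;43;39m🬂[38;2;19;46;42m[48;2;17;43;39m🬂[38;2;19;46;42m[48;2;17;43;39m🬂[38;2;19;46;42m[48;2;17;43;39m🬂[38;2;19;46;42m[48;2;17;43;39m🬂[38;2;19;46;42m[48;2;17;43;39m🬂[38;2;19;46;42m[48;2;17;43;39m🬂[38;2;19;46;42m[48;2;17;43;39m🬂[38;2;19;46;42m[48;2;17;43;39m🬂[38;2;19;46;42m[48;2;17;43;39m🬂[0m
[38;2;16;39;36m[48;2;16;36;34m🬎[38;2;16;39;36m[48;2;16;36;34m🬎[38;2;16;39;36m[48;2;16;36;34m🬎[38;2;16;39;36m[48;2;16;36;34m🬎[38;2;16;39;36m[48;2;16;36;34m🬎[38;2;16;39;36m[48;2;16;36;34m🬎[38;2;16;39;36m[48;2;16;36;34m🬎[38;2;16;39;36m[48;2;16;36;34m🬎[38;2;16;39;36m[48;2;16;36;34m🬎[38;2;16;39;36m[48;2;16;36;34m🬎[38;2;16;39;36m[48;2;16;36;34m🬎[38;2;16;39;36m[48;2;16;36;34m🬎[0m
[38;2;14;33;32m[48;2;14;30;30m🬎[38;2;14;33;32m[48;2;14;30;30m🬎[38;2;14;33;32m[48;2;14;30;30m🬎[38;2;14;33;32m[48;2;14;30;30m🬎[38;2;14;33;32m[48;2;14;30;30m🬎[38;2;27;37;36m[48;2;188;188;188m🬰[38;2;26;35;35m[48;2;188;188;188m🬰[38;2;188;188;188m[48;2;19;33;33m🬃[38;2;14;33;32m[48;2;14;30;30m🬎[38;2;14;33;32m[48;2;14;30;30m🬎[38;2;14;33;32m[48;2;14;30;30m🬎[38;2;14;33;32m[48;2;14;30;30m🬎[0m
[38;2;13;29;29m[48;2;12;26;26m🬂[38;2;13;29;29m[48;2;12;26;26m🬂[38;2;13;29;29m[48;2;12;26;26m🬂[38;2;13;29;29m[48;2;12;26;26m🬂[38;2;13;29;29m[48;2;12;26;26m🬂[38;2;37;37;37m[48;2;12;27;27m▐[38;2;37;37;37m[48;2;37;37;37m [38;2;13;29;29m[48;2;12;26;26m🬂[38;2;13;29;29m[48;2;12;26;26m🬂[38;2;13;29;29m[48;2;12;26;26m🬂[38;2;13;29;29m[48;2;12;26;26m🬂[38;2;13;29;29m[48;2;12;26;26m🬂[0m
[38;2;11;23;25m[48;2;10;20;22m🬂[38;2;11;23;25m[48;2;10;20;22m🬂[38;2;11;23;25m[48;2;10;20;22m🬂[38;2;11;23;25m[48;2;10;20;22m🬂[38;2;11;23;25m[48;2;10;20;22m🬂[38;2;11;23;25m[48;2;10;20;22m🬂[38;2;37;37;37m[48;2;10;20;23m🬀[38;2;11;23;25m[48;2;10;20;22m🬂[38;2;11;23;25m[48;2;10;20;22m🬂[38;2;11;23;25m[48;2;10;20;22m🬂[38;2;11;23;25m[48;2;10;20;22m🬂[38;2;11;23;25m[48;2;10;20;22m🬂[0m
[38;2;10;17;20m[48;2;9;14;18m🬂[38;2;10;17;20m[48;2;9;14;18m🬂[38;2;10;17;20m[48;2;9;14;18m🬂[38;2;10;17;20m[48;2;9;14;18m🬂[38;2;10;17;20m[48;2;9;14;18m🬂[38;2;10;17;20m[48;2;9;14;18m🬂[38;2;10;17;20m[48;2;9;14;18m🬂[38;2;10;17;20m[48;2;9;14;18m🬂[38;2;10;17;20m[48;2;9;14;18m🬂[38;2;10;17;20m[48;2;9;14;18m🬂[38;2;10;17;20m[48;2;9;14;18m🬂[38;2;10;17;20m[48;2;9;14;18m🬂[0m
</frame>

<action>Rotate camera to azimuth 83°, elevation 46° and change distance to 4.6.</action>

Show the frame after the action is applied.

<frame>
[38;2;19;46;42m[48;2;17;43;39m🬂[38;2;19;46;42m[48;2;17;43;39m🬂[38;2;19;46;42m[48;2;17;43;39m🬂[38;2;19;46;42m[48;2;17;43;39m🬂[38;2;19;46;42m[48;2;17;43;39m🬂[38;2;19;46;42m[48;2;17;43;39m🬂[38;2;19;46;42m[48;2;17;43;39m🬂[38;2;19;46;42m[48;2;17;43;39m🬂[38;2;19;46;42m[48;2;17;43;39m🬂[38;2;19;46;42m[48;2;17;43;39m🬂[38;2;19;46;42m[48;2;17;43;39m🬂[38;2;19;46;42m[48;2;17;43;39m🬂[0m
[38;2;16;39;36m[48;2;16;36;34m🬎[38;2;16;39;36m[48;2;16;36;34m🬎[38;2;16;39;36m[48;2;16;36;34m🬎[38;2;16;39;36m[48;2;16;36;34m🬎[38;2;16;39;36m[48;2;16;36;34m🬎[38;2;16;39;36m[48;2;16;36;34m🬎[38;2;188;188;188m[48;2;16;38;36m🬏[38;2;16;39;36m[48;2;16;36;34m🬎[38;2;16;39;36m[48;2;16;36;34m🬎[38;2;16;39;36m[48;2;16;36;34m🬎[38;2;16;39;36m[48;2;16;36;34m🬎[38;2;16;39;36m[48;2;16;36;34m🬎[0m
[38;2;14;33;32m[48;2;14;30;30m🬎[38;2;14;33;32m[48;2;14;30;30m🬎[38;2;14;33;32m[48;2;14;30;30m🬎[38;2;14;33;32m[48;2;14;30;30m🬎[38;2;188;188;188m[48;2;14;32;31m🬇[38;2;188;188;188m[48;2;188;188;188m [38;2;188;188;188m[48;2;188;188;188m [38;2;188;188;188m[48;2;14;32;31m🬛[38;2;14;33;32m[48;2;14;30;30m🬎[38;2;14;33;32m[48;2;14;30;30m🬎[38;2;14;33;32m[48;2;14;30;30m🬎[38;2;14;33;32m[48;2;14;30;30m🬎[0m
[38;2;13;29;29m[48;2;12;26;26m🬂[38;2;13;29;29m[48;2;12;26;26m🬂[38;2;13;29;29m[48;2;12;26;26m🬂[38;2;13;29;29m[48;2;12;26;26m🬂[38;2;13;29;29m[48;2;12;26;26m🬂[38;2;37;37;37m[48;2;37;37;37m [38;2;37;37;37m[48;2;37;37;37m [38;2;37;37;37m[48;2;12;27;27m▌[38;2;13;29;29m[48;2;12;26;26m🬂[38;2;13;29;29m[48;2;12;26;26m🬂[38;2;13;29;29m[48;2;12;26;26m🬂[38;2;13;29;29m[48;2;12;26;26m🬂[0m
[38;2;11;23;25m[48;2;10;20;22m🬂[38;2;11;23;25m[48;2;10;20;22m🬂[38;2;11;23;25m[48;2;10;20;22m🬂[38;2;11;23;25m[48;2;10;20;22m🬂[38;2;11;23;25m[48;2;10;20;22m🬂[38;2;37;37;37m[48;2;10;20;23m🬁[38;2;37;37;37m[48;2;10;20;22m🬂[38;2;11;23;25m[48;2;10;20;22m🬂[38;2;11;23;25m[48;2;10;20;22m🬂[38;2;11;23;25m[48;2;10;20;22m🬂[38;2;11;23;25m[48;2;10;20;22m🬂[38;2;11;23;25m[48;2;10;20;22m🬂[0m
[38;2;10;17;20m[48;2;9;14;18m🬂[38;2;10;17;20m[48;2;9;14;18m🬂[38;2;10;17;20m[48;2;9;14;18m🬂[38;2;10;17;20m[48;2;9;14;18m🬂[38;2;10;17;20m[48;2;9;14;18m🬂[38;2;10;17;20m[48;2;9;14;18m🬂[38;2;10;17;20m[48;2;9;14;18m🬂[38;2;10;17;20m[48;2;9;14;18m🬂[38;2;10;17;20m[48;2;9;14;18m🬂[38;2;10;17;20m[48;2;9;14;18m🬂[38;2;10;17;20m[48;2;9;14;18m🬂[38;2;10;17;20m[48;2;9;14;18m🬂[0m
</frame>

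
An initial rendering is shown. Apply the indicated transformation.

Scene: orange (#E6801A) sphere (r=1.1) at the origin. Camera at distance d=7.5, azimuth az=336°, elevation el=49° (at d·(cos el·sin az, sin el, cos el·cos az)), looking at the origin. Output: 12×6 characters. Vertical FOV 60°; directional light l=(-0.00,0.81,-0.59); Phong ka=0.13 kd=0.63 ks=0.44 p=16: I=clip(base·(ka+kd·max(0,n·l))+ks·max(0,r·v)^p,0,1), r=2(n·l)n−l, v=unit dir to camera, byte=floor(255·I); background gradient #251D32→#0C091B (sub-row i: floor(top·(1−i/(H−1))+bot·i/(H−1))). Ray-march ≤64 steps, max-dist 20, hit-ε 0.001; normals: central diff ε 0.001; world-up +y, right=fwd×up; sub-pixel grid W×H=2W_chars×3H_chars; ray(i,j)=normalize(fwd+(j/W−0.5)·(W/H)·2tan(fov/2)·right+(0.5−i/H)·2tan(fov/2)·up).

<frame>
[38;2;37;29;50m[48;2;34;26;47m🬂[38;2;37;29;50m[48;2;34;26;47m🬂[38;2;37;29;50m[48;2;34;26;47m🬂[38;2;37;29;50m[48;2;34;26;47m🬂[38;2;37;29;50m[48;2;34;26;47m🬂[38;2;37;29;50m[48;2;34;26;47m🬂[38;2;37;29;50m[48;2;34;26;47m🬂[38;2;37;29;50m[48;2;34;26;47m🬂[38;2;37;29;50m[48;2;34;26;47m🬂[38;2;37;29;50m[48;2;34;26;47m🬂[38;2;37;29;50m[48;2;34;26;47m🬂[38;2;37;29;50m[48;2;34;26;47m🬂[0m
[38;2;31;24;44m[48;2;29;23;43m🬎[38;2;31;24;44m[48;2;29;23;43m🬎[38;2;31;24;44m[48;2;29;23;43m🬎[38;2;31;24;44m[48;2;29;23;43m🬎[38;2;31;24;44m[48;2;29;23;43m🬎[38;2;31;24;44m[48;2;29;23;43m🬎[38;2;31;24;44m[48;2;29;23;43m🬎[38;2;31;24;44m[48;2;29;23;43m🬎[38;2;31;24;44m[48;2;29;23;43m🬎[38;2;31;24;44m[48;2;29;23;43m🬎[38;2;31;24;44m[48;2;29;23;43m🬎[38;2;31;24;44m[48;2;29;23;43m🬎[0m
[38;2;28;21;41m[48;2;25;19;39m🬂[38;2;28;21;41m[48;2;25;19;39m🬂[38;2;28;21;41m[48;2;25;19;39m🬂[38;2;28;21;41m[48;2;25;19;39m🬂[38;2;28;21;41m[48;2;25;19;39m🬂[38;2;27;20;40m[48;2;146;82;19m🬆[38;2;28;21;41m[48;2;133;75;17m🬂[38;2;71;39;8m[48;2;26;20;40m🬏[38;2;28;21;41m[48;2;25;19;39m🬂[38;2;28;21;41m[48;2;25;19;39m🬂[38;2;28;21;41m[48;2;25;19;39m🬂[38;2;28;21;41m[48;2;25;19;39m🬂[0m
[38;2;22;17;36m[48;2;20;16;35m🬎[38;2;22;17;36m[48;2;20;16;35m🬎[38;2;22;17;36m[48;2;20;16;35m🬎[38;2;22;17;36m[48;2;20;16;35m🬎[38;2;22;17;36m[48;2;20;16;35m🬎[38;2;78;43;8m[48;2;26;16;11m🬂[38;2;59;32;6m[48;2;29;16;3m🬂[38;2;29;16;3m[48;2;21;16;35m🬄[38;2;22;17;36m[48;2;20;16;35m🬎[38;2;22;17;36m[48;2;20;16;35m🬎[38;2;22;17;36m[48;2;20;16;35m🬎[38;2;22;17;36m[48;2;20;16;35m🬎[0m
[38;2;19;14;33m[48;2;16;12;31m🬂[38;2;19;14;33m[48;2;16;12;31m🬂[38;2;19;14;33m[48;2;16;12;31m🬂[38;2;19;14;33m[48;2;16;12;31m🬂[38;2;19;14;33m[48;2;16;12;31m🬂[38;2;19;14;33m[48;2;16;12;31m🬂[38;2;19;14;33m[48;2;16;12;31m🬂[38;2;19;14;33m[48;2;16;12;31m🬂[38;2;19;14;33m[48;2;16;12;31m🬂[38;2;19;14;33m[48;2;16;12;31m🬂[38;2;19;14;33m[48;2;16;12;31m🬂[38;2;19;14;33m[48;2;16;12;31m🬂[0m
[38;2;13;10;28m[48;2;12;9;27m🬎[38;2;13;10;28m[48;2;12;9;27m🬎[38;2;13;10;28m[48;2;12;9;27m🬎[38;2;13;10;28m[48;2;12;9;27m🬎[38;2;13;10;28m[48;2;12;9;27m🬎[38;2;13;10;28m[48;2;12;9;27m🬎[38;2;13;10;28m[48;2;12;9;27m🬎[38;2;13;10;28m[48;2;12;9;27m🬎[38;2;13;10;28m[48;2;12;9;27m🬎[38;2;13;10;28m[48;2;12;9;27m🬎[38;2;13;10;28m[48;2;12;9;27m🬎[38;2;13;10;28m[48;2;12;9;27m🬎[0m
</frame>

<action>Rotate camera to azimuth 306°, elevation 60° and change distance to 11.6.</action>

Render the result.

<frame>
[38;2;37;29;50m[48;2;34;26;47m🬂[38;2;37;29;50m[48;2;34;26;47m🬂[38;2;37;29;50m[48;2;34;26;47m🬂[38;2;37;29;50m[48;2;34;26;47m🬂[38;2;37;29;50m[48;2;34;26;47m🬂[38;2;37;29;50m[48;2;34;26;47m🬂[38;2;37;29;50m[48;2;34;26;47m🬂[38;2;37;29;50m[48;2;34;26;47m🬂[38;2;37;29;50m[48;2;34;26;47m🬂[38;2;37;29;50m[48;2;34;26;47m🬂[38;2;37;29;50m[48;2;34;26;47m🬂[38;2;37;29;50m[48;2;34;26;47m🬂[0m
[38;2;31;24;44m[48;2;29;23;43m🬎[38;2;31;24;44m[48;2;29;23;43m🬎[38;2;31;24;44m[48;2;29;23;43m🬎[38;2;31;24;44m[48;2;29;23;43m🬎[38;2;31;24;44m[48;2;29;23;43m🬎[38;2;31;24;44m[48;2;29;23;43m🬎[38;2;31;24;44m[48;2;29;23;43m🬎[38;2;31;24;44m[48;2;29;23;43m🬎[38;2;31;24;44m[48;2;29;23;43m🬎[38;2;31;24;44m[48;2;29;23;43m🬎[38;2;31;24;44m[48;2;29;23;43m🬎[38;2;31;24;44m[48;2;29;23;43m🬎[0m
[38;2;28;21;41m[48;2;25;19;39m🬂[38;2;28;21;41m[48;2;25;19;39m🬂[38;2;28;21;41m[48;2;25;19;39m🬂[38;2;28;21;41m[48;2;25;19;39m🬂[38;2;28;21;41m[48;2;25;19;39m🬂[38;2;26;20;40m[48;2;171;95;19m🬝[38;2;37;25;34m[48;2;155;87;19m🬬[38;2;28;21;41m[48;2;25;19;39m🬂[38;2;28;21;41m[48;2;25;19;39m🬂[38;2;28;21;41m[48;2;25;19;39m🬂[38;2;28;21;41m[48;2;25;19;39m🬂[38;2;28;21;41m[48;2;25;19;39m🬂[0m
[38;2;22;17;36m[48;2;20;16;35m🬎[38;2;22;17;36m[48;2;20;16;35m🬎[38;2;22;17;36m[48;2;20;16;35m🬎[38;2;22;17;36m[48;2;20;16;35m🬎[38;2;22;17;36m[48;2;20;16;35m🬎[38;2;132;73;15m[48;2;24;17;29m🬁[38;2;106;59;12m[48;2;28;17;16m🬀[38;2;22;17;36m[48;2;20;16;35m🬎[38;2;22;17;36m[48;2;20;16;35m🬎[38;2;22;17;36m[48;2;20;16;35m🬎[38;2;22;17;36m[48;2;20;16;35m🬎[38;2;22;17;36m[48;2;20;16;35m🬎[0m
[38;2;19;14;33m[48;2;16;12;31m🬂[38;2;19;14;33m[48;2;16;12;31m🬂[38;2;19;14;33m[48;2;16;12;31m🬂[38;2;19;14;33m[48;2;16;12;31m🬂[38;2;19;14;33m[48;2;16;12;31m🬂[38;2;19;14;33m[48;2;16;12;31m🬂[38;2;19;14;33m[48;2;16;12;31m🬂[38;2;19;14;33m[48;2;16;12;31m🬂[38;2;19;14;33m[48;2;16;12;31m🬂[38;2;19;14;33m[48;2;16;12;31m🬂[38;2;19;14;33m[48;2;16;12;31m🬂[38;2;19;14;33m[48;2;16;12;31m🬂[0m
[38;2;13;10;28m[48;2;12;9;27m🬎[38;2;13;10;28m[48;2;12;9;27m🬎[38;2;13;10;28m[48;2;12;9;27m🬎[38;2;13;10;28m[48;2;12;9;27m🬎[38;2;13;10;28m[48;2;12;9;27m🬎[38;2;13;10;28m[48;2;12;9;27m🬎[38;2;13;10;28m[48;2;12;9;27m🬎[38;2;13;10;28m[48;2;12;9;27m🬎[38;2;13;10;28m[48;2;12;9;27m🬎[38;2;13;10;28m[48;2;12;9;27m🬎[38;2;13;10;28m[48;2;12;9;27m🬎[38;2;13;10;28m[48;2;12;9;27m🬎[0m
</frame>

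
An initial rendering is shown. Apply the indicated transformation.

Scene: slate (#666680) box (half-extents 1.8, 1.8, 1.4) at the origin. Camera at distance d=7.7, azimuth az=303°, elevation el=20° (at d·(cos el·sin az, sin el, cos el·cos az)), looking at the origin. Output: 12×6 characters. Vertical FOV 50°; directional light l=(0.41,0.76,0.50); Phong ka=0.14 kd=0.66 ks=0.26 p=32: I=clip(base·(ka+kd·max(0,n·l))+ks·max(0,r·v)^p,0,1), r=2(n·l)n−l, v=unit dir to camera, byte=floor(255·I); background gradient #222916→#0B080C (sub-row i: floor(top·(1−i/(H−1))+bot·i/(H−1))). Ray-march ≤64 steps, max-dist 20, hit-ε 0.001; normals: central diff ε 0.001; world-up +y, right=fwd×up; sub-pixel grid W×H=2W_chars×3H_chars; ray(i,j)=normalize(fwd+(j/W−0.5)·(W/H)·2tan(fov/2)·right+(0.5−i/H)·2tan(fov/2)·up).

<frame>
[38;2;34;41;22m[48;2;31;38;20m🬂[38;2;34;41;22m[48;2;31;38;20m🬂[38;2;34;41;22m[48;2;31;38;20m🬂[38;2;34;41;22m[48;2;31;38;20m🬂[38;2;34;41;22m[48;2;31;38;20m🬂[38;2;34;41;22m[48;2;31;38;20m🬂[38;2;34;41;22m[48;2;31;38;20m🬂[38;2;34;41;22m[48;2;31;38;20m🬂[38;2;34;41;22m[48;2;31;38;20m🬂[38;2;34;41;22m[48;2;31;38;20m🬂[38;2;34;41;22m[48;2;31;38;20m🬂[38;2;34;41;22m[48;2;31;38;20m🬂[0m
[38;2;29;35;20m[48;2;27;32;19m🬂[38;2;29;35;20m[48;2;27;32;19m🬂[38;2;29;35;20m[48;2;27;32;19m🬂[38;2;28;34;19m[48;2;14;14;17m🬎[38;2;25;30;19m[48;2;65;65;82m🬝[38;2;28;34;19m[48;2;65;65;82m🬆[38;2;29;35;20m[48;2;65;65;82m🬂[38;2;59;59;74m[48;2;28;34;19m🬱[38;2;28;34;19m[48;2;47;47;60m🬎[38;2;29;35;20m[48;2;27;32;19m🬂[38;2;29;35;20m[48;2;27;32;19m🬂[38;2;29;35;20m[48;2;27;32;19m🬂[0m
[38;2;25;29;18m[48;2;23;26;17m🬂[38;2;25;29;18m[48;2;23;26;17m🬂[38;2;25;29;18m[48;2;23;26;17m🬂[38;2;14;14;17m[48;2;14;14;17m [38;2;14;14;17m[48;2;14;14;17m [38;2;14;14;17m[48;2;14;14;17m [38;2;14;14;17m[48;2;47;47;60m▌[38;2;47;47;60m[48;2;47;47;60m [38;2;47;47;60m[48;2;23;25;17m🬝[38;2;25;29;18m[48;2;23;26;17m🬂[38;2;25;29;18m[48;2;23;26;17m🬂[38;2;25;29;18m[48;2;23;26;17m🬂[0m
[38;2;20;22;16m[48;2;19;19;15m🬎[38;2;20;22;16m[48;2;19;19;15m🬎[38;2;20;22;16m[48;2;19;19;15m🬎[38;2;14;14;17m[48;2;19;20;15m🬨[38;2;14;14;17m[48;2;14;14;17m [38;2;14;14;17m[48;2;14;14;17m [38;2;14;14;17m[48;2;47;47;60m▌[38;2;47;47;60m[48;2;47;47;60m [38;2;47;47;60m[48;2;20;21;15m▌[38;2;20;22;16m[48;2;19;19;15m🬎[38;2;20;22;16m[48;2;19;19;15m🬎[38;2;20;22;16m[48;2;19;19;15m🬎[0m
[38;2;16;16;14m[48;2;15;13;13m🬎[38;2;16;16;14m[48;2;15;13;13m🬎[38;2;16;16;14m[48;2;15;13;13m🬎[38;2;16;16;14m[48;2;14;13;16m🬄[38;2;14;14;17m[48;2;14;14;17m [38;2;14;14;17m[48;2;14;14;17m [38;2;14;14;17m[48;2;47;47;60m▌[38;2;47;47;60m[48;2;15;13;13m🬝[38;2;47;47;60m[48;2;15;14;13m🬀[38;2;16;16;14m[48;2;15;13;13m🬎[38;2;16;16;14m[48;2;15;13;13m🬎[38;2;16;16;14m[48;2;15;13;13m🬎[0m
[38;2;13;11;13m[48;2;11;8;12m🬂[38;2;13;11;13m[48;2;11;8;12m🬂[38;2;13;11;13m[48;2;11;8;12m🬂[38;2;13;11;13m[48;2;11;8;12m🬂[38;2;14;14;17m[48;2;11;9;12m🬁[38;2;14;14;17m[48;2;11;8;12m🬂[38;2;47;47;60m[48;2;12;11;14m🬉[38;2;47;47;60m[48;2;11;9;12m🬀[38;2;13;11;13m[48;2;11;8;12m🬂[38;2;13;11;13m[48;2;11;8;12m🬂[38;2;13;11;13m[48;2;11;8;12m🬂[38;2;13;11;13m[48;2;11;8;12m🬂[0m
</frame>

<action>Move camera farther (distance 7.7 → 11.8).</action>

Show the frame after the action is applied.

<frame>
[38;2;34;41;22m[48;2;31;38;20m🬂[38;2;34;41;22m[48;2;31;38;20m🬂[38;2;34;41;22m[48;2;31;38;20m🬂[38;2;34;41;22m[48;2;31;38;20m🬂[38;2;34;41;22m[48;2;31;38;20m🬂[38;2;34;41;22m[48;2;31;38;20m🬂[38;2;34;41;22m[48;2;31;38;20m🬂[38;2;34;41;22m[48;2;31;38;20m🬂[38;2;34;41;22m[48;2;31;38;20m🬂[38;2;34;41;22m[48;2;31;38;20m🬂[38;2;34;41;22m[48;2;31;38;20m🬂[38;2;34;41;22m[48;2;31;38;20m🬂[0m
[38;2;29;35;20m[48;2;27;32;19m🬂[38;2;29;35;20m[48;2;27;32;19m🬂[38;2;29;35;20m[48;2;27;32;19m🬂[38;2;29;35;20m[48;2;27;32;19m🬂[38;2;29;35;20m[48;2;27;32;19m🬂[38;2;29;35;20m[48;2;27;32;19m🬂[38;2;29;35;20m[48;2;27;32;19m🬂[38;2;29;35;20m[48;2;27;32;19m🬂[38;2;29;35;20m[48;2;27;32;19m🬂[38;2;29;35;20m[48;2;27;32;19m🬂[38;2;29;35;20m[48;2;27;32;19m🬂[38;2;29;35;20m[48;2;27;32;19m🬂[0m
[38;2;25;29;18m[48;2;23;26;17m🬂[38;2;25;29;18m[48;2;23;26;17m🬂[38;2;25;29;18m[48;2;23;26;17m🬂[38;2;25;29;18m[48;2;23;26;17m🬂[38;2;24;27;17m[48;2;14;14;17m🬕[38;2;65;65;82m[48;2;14;14;17m🬂[38;2;56;56;71m[48;2;14;14;17m🬨[38;2;65;65;82m[48;2;47;47;60m🬂[38;2;25;29;18m[48;2;23;26;17m🬂[38;2;25;29;18m[48;2;23;26;17m🬂[38;2;25;29;18m[48;2;23;26;17m🬂[38;2;25;29;18m[48;2;23;26;17m🬂[0m
[38;2;20;22;16m[48;2;19;19;15m🬎[38;2;20;22;16m[48;2;19;19;15m🬎[38;2;20;22;16m[48;2;19;19;15m🬎[38;2;20;22;16m[48;2;19;19;15m🬎[38;2;20;21;15m[48;2;14;14;17m▌[38;2;14;14;17m[48;2;14;14;17m [38;2;14;14;17m[48;2;47;47;60m▌[38;2;47;47;60m[48;2;47;47;60m [38;2;20;22;16m[48;2;19;19;15m🬎[38;2;20;22;16m[48;2;19;19;15m🬎[38;2;20;22;16m[48;2;19;19;15m🬎[38;2;20;22;16m[48;2;19;19;15m🬎[0m
[38;2;16;16;14m[48;2;15;13;13m🬎[38;2;16;16;14m[48;2;15;13;13m🬎[38;2;16;16;14m[48;2;15;13;13m🬎[38;2;16;16;14m[48;2;15;13;13m🬎[38;2;16;15;14m[48;2;14;13;14m🬌[38;2;14;14;17m[48;2;15;13;13m🬊[38;2;47;47;60m[48;2;14;13;15m🬉[38;2;47;47;60m[48;2;15;14;13m🬀[38;2;16;16;14m[48;2;15;13;13m🬎[38;2;16;16;14m[48;2;15;13;13m🬎[38;2;16;16;14m[48;2;15;13;13m🬎[38;2;16;16;14m[48;2;15;13;13m🬎[0m
[38;2;13;11;13m[48;2;11;8;12m🬂[38;2;13;11;13m[48;2;11;8;12m🬂[38;2;13;11;13m[48;2;11;8;12m🬂[38;2;13;11;13m[48;2;11;8;12m🬂[38;2;13;11;13m[48;2;11;8;12m🬂[38;2;13;11;13m[48;2;11;8;12m🬂[38;2;13;11;13m[48;2;11;8;12m🬂[38;2;13;11;13m[48;2;11;8;12m🬂[38;2;13;11;13m[48;2;11;8;12m🬂[38;2;13;11;13m[48;2;11;8;12m🬂[38;2;13;11;13m[48;2;11;8;12m🬂[38;2;13;11;13m[48;2;11;8;12m🬂[0m
</frame>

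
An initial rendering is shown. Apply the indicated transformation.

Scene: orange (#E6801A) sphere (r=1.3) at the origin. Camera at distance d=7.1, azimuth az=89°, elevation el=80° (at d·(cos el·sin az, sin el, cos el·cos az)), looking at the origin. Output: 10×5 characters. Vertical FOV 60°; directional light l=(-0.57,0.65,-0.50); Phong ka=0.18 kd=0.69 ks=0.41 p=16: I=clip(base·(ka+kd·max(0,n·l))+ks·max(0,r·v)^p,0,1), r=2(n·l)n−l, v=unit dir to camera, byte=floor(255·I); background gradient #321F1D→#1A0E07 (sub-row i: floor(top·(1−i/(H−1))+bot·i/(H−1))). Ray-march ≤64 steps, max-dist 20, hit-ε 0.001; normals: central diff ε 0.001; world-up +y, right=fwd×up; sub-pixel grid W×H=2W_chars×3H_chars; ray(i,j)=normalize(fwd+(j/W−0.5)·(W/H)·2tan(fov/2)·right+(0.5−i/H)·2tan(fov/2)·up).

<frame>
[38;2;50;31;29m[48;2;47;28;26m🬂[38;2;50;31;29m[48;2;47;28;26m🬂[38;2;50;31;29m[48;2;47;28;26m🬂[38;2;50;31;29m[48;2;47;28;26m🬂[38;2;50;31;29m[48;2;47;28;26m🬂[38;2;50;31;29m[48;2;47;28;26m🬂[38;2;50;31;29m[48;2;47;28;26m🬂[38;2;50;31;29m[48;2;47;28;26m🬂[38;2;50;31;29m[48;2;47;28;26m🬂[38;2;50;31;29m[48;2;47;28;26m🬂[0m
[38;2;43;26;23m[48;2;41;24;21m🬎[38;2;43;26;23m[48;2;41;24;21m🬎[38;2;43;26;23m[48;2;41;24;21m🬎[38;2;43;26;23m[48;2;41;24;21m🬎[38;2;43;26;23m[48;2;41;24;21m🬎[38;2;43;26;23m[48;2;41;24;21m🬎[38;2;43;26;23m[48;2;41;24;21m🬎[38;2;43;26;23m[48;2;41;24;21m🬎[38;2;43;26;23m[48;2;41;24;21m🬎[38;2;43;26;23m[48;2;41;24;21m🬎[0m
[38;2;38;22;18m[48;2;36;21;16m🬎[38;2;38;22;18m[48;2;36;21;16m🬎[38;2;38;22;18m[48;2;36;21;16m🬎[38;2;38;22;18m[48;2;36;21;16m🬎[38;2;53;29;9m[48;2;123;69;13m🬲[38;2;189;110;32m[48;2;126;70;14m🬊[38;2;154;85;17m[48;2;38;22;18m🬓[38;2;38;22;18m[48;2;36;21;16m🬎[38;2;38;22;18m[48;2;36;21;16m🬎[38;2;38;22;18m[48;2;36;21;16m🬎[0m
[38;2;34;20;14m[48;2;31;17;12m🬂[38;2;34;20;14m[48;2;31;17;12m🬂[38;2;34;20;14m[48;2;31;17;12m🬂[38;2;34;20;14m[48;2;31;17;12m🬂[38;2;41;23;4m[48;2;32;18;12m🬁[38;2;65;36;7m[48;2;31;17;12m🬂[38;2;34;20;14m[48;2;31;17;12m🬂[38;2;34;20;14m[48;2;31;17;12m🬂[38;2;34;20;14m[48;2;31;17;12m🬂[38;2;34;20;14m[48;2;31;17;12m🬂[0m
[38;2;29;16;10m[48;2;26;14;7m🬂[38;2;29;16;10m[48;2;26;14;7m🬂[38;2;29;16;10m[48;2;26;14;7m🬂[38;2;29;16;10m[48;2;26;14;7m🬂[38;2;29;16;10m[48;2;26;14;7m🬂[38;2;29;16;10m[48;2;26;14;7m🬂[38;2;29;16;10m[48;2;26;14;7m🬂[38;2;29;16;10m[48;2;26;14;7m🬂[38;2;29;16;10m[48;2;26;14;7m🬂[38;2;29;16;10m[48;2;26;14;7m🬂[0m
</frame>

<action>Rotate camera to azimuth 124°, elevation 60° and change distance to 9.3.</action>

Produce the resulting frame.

<frame>
[38;2;50;31;29m[48;2;47;28;26m🬂[38;2;50;31;29m[48;2;47;28;26m🬂[38;2;50;31;29m[48;2;47;28;26m🬂[38;2;50;31;29m[48;2;47;28;26m🬂[38;2;50;31;29m[48;2;47;28;26m🬂[38;2;50;31;29m[48;2;47;28;26m🬂[38;2;50;31;29m[48;2;47;28;26m🬂[38;2;50;31;29m[48;2;47;28;26m🬂[38;2;50;31;29m[48;2;47;28;26m🬂[38;2;50;31;29m[48;2;47;28;26m🬂[0m
[38;2;43;26;23m[48;2;41;24;21m🬎[38;2;43;26;23m[48;2;41;24;21m🬎[38;2;43;26;23m[48;2;41;24;21m🬎[38;2;43;26;23m[48;2;41;24;21m🬎[38;2;43;26;23m[48;2;41;24;21m🬎[38;2;43;26;23m[48;2;41;24;21m🬎[38;2;43;26;23m[48;2;41;24;21m🬎[38;2;43;26;23m[48;2;41;24;21m🬎[38;2;43;26;23m[48;2;41;24;21m🬎[38;2;43;26;23m[48;2;41;24;21m🬎[0m
[38;2;38;22;18m[48;2;36;21;16m🬎[38;2;38;22;18m[48;2;36;21;16m🬎[38;2;38;22;18m[48;2;36;21;16m🬎[38;2;38;22;18m[48;2;36;21;16m🬎[38;2;65;36;7m[48;2;38;22;14m🬉[38;2;255;176;96m[48;2;140;77;15m🬇[38;2;38;22;18m[48;2;36;21;16m🬎[38;2;38;22;18m[48;2;36;21;16m🬎[38;2;38;22;18m[48;2;36;21;16m🬎[38;2;38;22;18m[48;2;36;21;16m🬎[0m
[38;2;34;20;14m[48;2;31;17;12m🬂[38;2;34;20;14m[48;2;31;17;12m🬂[38;2;34;20;14m[48;2;31;17;12m🬂[38;2;34;20;14m[48;2;31;17;12m🬂[38;2;41;23;4m[48;2;32;18;12m🬁[38;2;64;35;7m[48;2;33;18;10m🬁[38;2;34;20;14m[48;2;31;17;12m🬂[38;2;34;20;14m[48;2;31;17;12m🬂[38;2;34;20;14m[48;2;31;17;12m🬂[38;2;34;20;14m[48;2;31;17;12m🬂[0m
[38;2;29;16;10m[48;2;26;14;7m🬂[38;2;29;16;10m[48;2;26;14;7m🬂[38;2;29;16;10m[48;2;26;14;7m🬂[38;2;29;16;10m[48;2;26;14;7m🬂[38;2;29;16;10m[48;2;26;14;7m🬂[38;2;29;16;10m[48;2;26;14;7m🬂[38;2;29;16;10m[48;2;26;14;7m🬂[38;2;29;16;10m[48;2;26;14;7m🬂[38;2;29;16;10m[48;2;26;14;7m🬂[38;2;29;16;10m[48;2;26;14;7m🬂[0m
</frame>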